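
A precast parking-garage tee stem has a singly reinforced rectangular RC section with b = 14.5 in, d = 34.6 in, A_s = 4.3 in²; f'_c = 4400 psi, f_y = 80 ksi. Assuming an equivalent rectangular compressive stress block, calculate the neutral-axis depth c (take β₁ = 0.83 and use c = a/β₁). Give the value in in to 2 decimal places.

T = A_s f_y = 4.3 × 80 = 344 kips.
a = T/(0.85 f'_c b) = 344/(0.85 × 4.4 × 14.5) = 6.3434 in.
With β₁ = 0.83, c = a/β₁ = 6.3434/0.83 = 7.64 in.

c ≈ 7.64 in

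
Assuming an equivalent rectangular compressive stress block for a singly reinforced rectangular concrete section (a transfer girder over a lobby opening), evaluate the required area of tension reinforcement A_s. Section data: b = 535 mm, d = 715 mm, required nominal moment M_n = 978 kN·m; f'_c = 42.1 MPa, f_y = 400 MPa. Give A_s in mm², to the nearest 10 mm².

With M_n = 0.85 f'_c a b (d − a/2), solve the quadratic for a:
a = d − √(d² − 2M_n/(0.85 f'_c b)) = 715 − √(715² − 2 × 978×10⁶/(0.85 × 42.1 × 535)) = 75.42 mm.
A_s = 0.85 f'_c a b / f_y = 0.85 × 42.1 × 75.42 × 535 / 400 = 3609.8 mm².

A_s ≈ 3610 mm²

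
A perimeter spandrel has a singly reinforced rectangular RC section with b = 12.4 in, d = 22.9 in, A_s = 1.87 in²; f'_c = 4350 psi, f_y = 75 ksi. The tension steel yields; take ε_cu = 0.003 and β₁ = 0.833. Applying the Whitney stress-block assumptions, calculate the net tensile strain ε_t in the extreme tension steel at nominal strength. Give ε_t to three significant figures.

a = A_s f_y/(0.85 f'_c b) = 3.059 in.
β₁ = 0.833, so c = a/β₁ = 3.059/0.833 = 3.672 in.
From the linear strain diagram with ε_cu = 0.003: ε_t = 0.003 (d − c)/c = 0.003 × (22.9 − 3.672)/3.672 = 0.0157.
Since ε_t ≥ 0.005, the section is tension-controlled.

ε_t ≈ 0.0157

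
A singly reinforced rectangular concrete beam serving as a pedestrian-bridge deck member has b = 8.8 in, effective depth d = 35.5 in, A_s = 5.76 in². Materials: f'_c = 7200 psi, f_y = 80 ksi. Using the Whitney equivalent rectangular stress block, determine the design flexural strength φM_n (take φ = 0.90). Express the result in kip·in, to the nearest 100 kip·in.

φM_n ≈ 12900 kip·in

T = A_s f_y = 5.76 × 80 = 460.8 kips.
a = T/(0.85 f'_c b) = 460.8/(0.85 × 7.2 × 8.8) = 8.556 in.
M_n = T(d − a/2) = 460.8 × (35.5 − 4.278) = 14387.1 kip·in.
φM_n = 0.90 × 14387.1 = 12948.4 kip·in.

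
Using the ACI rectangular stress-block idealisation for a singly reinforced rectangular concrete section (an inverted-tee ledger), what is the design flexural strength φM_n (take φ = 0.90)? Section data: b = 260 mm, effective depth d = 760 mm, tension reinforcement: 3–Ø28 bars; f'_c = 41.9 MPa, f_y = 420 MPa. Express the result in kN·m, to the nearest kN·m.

φM_n ≈ 502 kN·m

A_s = 3 × 616 = 1848 mm².
T = A_s f_y = 1848 × 420 = 776160 N = 776.16 kN.
From C = T: a = T/(0.85 f'_c b) = 776160/(0.85 × 41.9 × 260) = 83.82 mm.
M_n = T(d − a/2) = 776.16 kN × (760 − 41.91) mm = 557.35 kN·m.
φM_n = 0.90 × 557.35 = 501.62 kN·m.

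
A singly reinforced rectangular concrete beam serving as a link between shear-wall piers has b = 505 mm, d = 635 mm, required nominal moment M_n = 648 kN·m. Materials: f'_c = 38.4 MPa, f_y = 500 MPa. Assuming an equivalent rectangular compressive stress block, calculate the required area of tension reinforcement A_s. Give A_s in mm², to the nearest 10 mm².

A_s ≈ 2150 mm²

With M_n = 0.85 f'_c a b (d − a/2), solve the quadratic for a:
a = d − √(d² − 2M_n/(0.85 f'_c b)) = 635 − √(635² − 2 × 648×10⁶/(0.85 × 38.4 × 505)) = 65.26 mm.
A_s = 0.85 f'_c a b / f_y = 0.85 × 38.4 × 65.26 × 505 / 500 = 2151.4 mm².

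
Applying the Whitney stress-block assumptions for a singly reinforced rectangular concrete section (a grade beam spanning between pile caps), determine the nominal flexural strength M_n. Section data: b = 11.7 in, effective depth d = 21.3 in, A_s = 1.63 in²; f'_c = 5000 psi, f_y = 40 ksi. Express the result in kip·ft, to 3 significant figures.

M_n ≈ 112 kip·ft

T = A_s f_y = 1.63 × 40 = 65.2 kips.
a = T/(0.85 f'_c b) = 65.2/(0.85 × 5 × 11.7) = 1.311 in.
M_n = T(d − a/2) = 65.2 × (21.3 − 0.6555) = 1346.0 kip·in = 1346.0/12 = 112.17 kip·ft.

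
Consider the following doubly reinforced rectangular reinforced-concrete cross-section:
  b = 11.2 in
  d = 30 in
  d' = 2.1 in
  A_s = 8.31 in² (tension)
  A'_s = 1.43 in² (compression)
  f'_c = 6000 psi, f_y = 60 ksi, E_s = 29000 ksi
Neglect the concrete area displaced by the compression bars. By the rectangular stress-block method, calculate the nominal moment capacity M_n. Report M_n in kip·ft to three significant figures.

M_n ≈ 1110 kip·ft

Assume both steels yield.
a = (A_s − A'_s) f_y/(0.85 f'_c b) = (8.31 − 1.43) × 60/(0.85 × 6 × 11.2) = 7.227 in.
c = a/β₁ = 7.227/0.75 = 9.636 in; ε'_s = 0.003(c − d')/c = 0.0023 ≥ ε_y = 0.0021, so the compression steel yields.
M_n = (A_s − A'_s) f_y (d − a/2) + A'_s f_y (d − d') = 412.8 × (30 − 3.6135) + 85.8 × (30 − 2.1) = 10892.3 + 2393.8 = 13286.1 kip·in = 13286.1/12 = 1107.18 kip·ft.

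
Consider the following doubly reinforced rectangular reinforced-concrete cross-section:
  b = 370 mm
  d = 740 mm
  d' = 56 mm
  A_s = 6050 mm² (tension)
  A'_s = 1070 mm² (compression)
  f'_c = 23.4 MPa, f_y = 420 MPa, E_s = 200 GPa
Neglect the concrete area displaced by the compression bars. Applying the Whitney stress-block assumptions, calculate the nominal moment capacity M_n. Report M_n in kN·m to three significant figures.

M_n ≈ 1560 kN·m

Assume both tension and compression steel yield.
Net tension couple steel: A_s − A'_s = 4980 mm².
a = (A_s − A'_s) f_y / (0.85 f'_c b) = 2091600/(0.85 × 23.4 × 370) = 284.21 mm.
c = a/β₁ = 284.21/0.85 = 334.36 mm; ε'_s = 0.003(c − d')/c = 0.0025 ≥ f_y/E_s = 0.0021, so compression steel does yield.
M_n = (A_s − A'_s) f_y (d − a/2) + A'_s f_y (d − d') = [2091600 × (740 − 142.105) + 449400 × (740 − 56)] × 10⁻⁶ = 1250.56 + 307.39 = 1557.95 kN·m.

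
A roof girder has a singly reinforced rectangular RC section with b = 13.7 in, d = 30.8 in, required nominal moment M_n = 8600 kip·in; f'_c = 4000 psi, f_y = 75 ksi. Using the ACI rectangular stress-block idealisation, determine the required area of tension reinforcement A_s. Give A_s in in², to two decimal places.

A_s ≈ 4.18 in²

From M_n = 0.85 f'_c a b (d − a/2):
a = d − √(d² − 2M_n/(0.85 f'_c b)) = 30.8 − √(30.8² − 2 × 8600/(0.85 × 4 × 13.7)) = 6.730 in.
A_s = 0.85 f'_c a b / f_y = 0.85 × 4 × 6.730 × 13.7 / 75 = 4.180 in².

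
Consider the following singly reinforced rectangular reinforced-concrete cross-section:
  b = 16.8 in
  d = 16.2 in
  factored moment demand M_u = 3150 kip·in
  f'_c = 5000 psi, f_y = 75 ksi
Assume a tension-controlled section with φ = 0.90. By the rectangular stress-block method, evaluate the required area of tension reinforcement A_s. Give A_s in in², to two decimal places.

M_n = M_u/φ = 3150/0.90 = 3500 kip·in.
From M_n = 0.85 f'_c a b (d − a/2):
a = d − √(d² − 2M_n/(0.85 f'_c b)) = 16.2 − √(16.2² − 2 × 3500/(0.85 × 5 × 16.8)) = 3.378 in.
A_s = 0.85 f'_c a b / f_y = 0.85 × 5 × 3.378 × 16.8 / 75 = 3.216 in².

A_s ≈ 3.22 in²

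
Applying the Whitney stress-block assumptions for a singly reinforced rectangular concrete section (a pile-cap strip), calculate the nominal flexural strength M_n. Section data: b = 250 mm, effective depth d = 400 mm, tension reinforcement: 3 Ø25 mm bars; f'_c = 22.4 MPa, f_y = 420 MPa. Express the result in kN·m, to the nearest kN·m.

M_n ≈ 207 kN·m

A_s = 3 × 491 = 1473 mm².
T = A_s f_y = 1473 × 420 = 618660 N = 618.66 kN.
From C = T: a = T/(0.85 f'_c b) = 618660/(0.85 × 22.4 × 250) = 129.97 mm.
M_n = T(d − a/2) = 618.66 kN × (400 − 64.985) mm = 207.26 kN·m.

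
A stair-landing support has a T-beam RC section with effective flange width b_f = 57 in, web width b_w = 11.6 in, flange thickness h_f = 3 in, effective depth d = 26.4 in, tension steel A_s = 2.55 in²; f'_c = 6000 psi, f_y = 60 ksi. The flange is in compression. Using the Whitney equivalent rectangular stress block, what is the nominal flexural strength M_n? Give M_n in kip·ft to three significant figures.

M_n ≈ 333 kip·ft

Tension: T = A_s f_y = 2.55 × 60 = 153 kips.
Try a within the flange: a = T/(0.85 f'_c b_f) = 153/(0.85 × 6 × 57) = 0.526 in.
Since a = 0.526 ≤ h_f = 3 in, the stress block lies entirely in the flange; analyse as a rectangular beam of width b_f.
M_n = T(d − a/2) = 153 × (26.4 − 0.263) = 3999.0 kip·in.
M_n = 3999.0/12 = 333.25 kip·ft.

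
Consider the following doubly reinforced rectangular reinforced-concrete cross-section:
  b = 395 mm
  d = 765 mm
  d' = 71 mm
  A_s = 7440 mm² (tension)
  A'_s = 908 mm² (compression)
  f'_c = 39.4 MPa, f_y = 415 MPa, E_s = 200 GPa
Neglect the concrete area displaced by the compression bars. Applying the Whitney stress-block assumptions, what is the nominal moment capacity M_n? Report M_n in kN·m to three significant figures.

Assume both tension and compression steel yield.
Net tension couple steel: A_s − A'_s = 6532 mm².
a = (A_s − A'_s) f_y / (0.85 f'_c b) = 2710780/(0.85 × 39.4 × 395) = 204.92 mm.
c = a/β₁ = 204.92/0.769 = 266.48 mm; ε'_s = 0.003(c − d')/c = 0.0022 ≥ f_y/E_s = 0.0021, so compression steel does yield.
M_n = (A_s − A'_s) f_y (d − a/2) + A'_s f_y (d − d') = [2710780 × (765 − 102.46) + 376820 × (765 − 71)] × 10⁻⁶ = 1796.00 + 261.51 = 2057.51 kN·m.

M_n ≈ 2060 kN·m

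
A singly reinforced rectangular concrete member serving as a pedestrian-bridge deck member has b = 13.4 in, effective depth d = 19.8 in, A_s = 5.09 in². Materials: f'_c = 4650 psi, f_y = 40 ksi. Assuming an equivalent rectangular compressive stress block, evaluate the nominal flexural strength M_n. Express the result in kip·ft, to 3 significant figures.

T = A_s f_y = 5.09 × 40 = 203.6 kips.
a = T/(0.85 f'_c b) = 203.6/(0.85 × 4.65 × 13.4) = 3.844 in.
M_n = T(d − a/2) = 203.6 × (19.8 − 1.922) = 3640.0 kip·in = 3640.0/12 = 303.33 kip·ft.

M_n ≈ 303 kip·ft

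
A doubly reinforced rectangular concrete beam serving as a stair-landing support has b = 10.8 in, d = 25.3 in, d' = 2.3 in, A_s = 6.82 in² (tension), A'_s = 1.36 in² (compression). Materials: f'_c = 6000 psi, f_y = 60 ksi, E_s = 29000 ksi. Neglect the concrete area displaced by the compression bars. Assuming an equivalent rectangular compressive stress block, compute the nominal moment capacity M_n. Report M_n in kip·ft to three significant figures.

M_n ≈ 766 kip·ft

Assume both steels yield.
a = (A_s − A'_s) f_y/(0.85 f'_c b) = (6.82 − 1.36) × 60/(0.85 × 6 × 10.8) = 5.948 in.
c = a/β₁ = 5.948/0.75 = 7.931 in; ε'_s = 0.003(c − d')/c = 0.0021 ≥ ε_y = 0.0021, so the compression steel yields.
M_n = (A_s − A'_s) f_y (d − a/2) + A'_s f_y (d − d') = 327.6 × (25.3 − 2.974) + 81.6 × (25.3 − 2.3) = 7314.0 + 1876.8 = 9190.8 kip·in = 9190.8/12 = 765.90 kip·ft.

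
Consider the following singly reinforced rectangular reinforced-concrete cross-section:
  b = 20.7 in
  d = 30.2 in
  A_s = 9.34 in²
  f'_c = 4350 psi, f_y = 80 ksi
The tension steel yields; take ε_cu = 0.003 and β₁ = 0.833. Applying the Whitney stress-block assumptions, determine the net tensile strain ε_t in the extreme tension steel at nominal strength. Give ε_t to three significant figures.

a = A_s f_y/(0.85 f'_c b) = 9.762 in.
β₁ = 0.833, so c = a/β₁ = 9.762/0.833 = 11.719 in.
From the linear strain diagram with ε_cu = 0.003: ε_t = 0.003 (d − c)/c = 0.003 × (30.2 − 11.719)/11.719 = 0.00473.
ε_t is between 0.004 and 0.005 — transition zone.

ε_t ≈ 0.00473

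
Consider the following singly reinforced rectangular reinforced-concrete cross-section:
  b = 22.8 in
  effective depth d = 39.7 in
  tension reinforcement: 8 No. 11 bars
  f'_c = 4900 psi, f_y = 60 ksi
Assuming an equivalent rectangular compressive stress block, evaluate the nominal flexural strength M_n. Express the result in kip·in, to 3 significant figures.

A_s = 8 × 1.56 = 12.48 in².
T = A_s f_y = 12.48 × 60 = 748.8 kips.
a = T/(0.85 f'_c b) = 748.8/(0.85 × 4.9 × 22.8) = 7.885 in.
M_n = T(d − a/2) = 748.8 × (39.7 − 3.9425) = 26775.2 kip·in.

M_n ≈ 26800 kip·in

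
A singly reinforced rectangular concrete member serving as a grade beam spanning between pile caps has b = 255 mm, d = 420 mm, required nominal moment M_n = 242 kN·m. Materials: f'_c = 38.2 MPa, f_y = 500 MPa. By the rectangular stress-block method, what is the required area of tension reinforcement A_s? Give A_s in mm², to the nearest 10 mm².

With M_n = 0.85 f'_c a b (d − a/2), solve the quadratic for a:
a = d − √(d² − 2M_n/(0.85 f'_c b)) = 420 − √(420² − 2 × 242×10⁶/(0.85 × 38.2 × 255)) = 76.57 mm.
A_s = 0.85 f'_c a b / f_y = 0.85 × 38.2 × 76.57 × 255 / 500 = 1268.0 mm².

A_s ≈ 1270 mm²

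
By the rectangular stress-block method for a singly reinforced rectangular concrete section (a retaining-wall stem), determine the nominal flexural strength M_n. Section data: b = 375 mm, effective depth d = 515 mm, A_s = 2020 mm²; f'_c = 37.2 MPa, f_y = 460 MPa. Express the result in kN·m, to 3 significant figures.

T = A_s f_y = 2020 × 460 = 929200 N = 929.2 kN.
From C = T: a = T/(0.85 f'_c b) = 929200/(0.85 × 37.2 × 375) = 78.36 mm.
M_n = T(d − a/2) = 929.2 kN × (515 − 39.18) mm = 442.13 kN·m.

M_n ≈ 442 kN·m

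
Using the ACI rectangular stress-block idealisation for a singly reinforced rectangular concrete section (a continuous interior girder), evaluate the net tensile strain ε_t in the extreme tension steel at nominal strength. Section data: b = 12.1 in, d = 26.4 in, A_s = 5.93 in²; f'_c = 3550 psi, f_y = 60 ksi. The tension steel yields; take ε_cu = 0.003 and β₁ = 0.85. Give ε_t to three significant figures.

ε_t ≈ 0.00391

a = A_s f_y/(0.85 f'_c b) = 9.745 in.
β₁ = 0.85, so c = a/β₁ = 9.745/0.85 = 11.465 in.
From the linear strain diagram with ε_cu = 0.003: ε_t = 0.003 (d − c)/c = 0.003 × (26.4 − 11.465)/11.465 = 0.00391.
ε_t < 0.004 — the section is over-reinforced for flexure under ACI limits.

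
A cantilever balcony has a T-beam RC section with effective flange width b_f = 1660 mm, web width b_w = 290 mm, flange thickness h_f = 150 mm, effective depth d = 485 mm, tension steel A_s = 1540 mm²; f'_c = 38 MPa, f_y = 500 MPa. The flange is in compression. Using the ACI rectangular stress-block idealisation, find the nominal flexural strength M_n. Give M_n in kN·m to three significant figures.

Tension: T = A_s f_y = 1540 × 500 = 770000 N.
Try a within the flange: a = T/(0.85 f'_c b_f) = 770000/(0.85 × 38 × 1660) = 14.36 mm.
Since a = 14.36 ≤ h_f = 150 mm, the stress block lies entirely in the flange; analyse as a rectangular beam of width b_f.
M_n = T(d − a/2) = 770000 × (485 − 7.18) = 367.92 × 10⁶ N·mm.
M_n = 367.92 kN·m.

M_n ≈ 368 kN·m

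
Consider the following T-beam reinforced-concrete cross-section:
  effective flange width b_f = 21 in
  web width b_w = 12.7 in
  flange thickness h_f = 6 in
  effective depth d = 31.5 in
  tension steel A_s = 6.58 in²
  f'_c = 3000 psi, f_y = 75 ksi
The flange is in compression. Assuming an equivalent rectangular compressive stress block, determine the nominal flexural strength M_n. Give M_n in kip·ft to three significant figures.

M_n ≈ 1090 kip·ft

Tension: T = A_s f_y = 6.58 × 75 = 493.5 kips.
Try a within the flange: a = T/(0.85 f'_c b_f) = 493.5/(0.85 × 3 × 21) = 9.216 in.
a = 9.216 > h_f = 6 in: the block extends into the web. Split into flange-overhang and web parts.
C_f = 0.85 f'_c (b_f − b_w) h_f = 0.85 × 3 × (21 − 12.7) × 6 = 127.0 kips.
Remaining web compression depth: a_w = (T − C_f)/(0.85 f'_c b_w) = (493.5 − 127.0)/(0.85 × 3 × 12.7) = 11.317 in.
M_n = C_f(d − h_f/2) + (T − C_f)(d − a_w/2) = 127.0 × (31.5 − 3) + 366.5 × (31.5 − 5.6585) = 3619.5 + 9470.9 = 13090.4 kip·in.
M_n = 13090.4/12 = 1090.87 kip·ft.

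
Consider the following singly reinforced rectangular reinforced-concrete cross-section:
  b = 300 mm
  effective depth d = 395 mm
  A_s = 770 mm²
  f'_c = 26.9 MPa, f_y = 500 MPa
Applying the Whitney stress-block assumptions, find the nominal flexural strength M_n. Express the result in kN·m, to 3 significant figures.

M_n ≈ 141 kN·m

T = A_s f_y = 770 × 500 = 385000 N = 385 kN.
From C = T: a = T/(0.85 f'_c b) = 385000/(0.85 × 26.9 × 300) = 56.13 mm.
M_n = T(d − a/2) = 385 kN × (395 − 28.065) mm = 141.27 kN·m.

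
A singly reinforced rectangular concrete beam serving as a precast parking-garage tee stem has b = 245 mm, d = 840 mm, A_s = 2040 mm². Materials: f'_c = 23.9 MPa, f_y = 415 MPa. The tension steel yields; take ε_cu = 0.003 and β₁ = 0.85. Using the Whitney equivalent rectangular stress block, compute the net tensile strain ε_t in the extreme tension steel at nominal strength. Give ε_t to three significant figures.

a = A_s f_y/(0.85 f'_c b) = 170.10 mm.
β₁ = 0.85, so c = a/β₁ = 170.10/0.85 = 200.12 mm.
From the linear strain diagram with ε_cu = 0.003: ε_t = 0.003 (d − c)/c = 0.003 × (840 − 200.12)/200.12 = 0.00959.
Since ε_t ≥ 0.005, the section is tension-controlled.

ε_t ≈ 0.00959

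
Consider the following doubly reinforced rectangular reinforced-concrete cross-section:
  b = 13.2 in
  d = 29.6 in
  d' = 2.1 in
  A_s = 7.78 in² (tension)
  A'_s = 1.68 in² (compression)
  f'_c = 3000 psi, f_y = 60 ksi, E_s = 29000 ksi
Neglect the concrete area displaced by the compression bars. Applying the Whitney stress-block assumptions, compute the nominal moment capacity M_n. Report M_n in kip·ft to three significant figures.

M_n ≈ 968 kip·ft

Assume both steels yield.
a = (A_s − A'_s) f_y/(0.85 f'_c b) = (7.78 − 1.68) × 60/(0.85 × 3 × 13.2) = 10.873 in.
c = a/β₁ = 10.873/0.85 = 12.792 in; ε'_s = 0.003(c − d')/c = 0.0025 ≥ ε_y = 0.0021, so the compression steel yields.
M_n = (A_s − A'_s) f_y (d − a/2) + A'_s f_y (d − d') = 366 × (29.6 − 5.4365) + 100.8 × (29.6 − 2.1) = 8843.8 + 2772.0 = 11615.8 kip·in = 11615.8/12 = 967.98 kip·ft.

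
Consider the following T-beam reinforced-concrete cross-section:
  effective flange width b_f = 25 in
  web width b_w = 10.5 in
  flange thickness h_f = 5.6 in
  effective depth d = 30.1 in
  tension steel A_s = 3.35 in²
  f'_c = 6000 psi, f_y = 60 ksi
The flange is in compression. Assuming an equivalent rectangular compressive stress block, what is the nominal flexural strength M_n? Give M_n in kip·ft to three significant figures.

M_n ≈ 491 kip·ft

Tension: T = A_s f_y = 3.35 × 60 = 201 kips.
Try a within the flange: a = T/(0.85 f'_c b_f) = 201/(0.85 × 6 × 25) = 1.576 in.
Since a = 1.576 ≤ h_f = 5.6 in, the stress block lies entirely in the flange; analyse as a rectangular beam of width b_f.
M_n = T(d − a/2) = 201 × (30.1 − 0.788) = 5891.7 kip·in.
M_n = 5891.7/12 = 490.98 kip·ft.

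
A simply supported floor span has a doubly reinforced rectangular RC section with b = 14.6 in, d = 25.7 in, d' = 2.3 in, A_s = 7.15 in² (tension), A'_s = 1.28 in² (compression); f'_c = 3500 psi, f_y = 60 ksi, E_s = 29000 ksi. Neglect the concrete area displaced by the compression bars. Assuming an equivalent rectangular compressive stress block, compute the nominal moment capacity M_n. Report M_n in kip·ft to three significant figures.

Assume both steels yield.
a = (A_s − A'_s) f_y/(0.85 f'_c b) = (7.15 − 1.28) × 60/(0.85 × 3.5 × 14.6) = 8.109 in.
c = a/β₁ = 8.109/0.85 = 9.540 in; ε'_s = 0.003(c − d')/c = 0.0023 ≥ ε_y = 0.0021, so the compression steel yields.
M_n = (A_s − A'_s) f_y (d − a/2) + A'_s f_y (d − d') = 352.2 × (25.7 − 4.0545) + 76.8 × (25.7 − 2.3) = 7623.5 + 1797.1 = 9420.6 kip·in = 9420.6/12 = 785.05 kip·ft.

M_n ≈ 785 kip·ft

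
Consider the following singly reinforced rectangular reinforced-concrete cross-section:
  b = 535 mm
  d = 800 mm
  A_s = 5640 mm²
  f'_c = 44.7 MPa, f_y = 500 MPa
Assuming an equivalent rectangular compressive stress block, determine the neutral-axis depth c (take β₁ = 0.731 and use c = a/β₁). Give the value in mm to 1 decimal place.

T = A_s f_y = 5640 × 500 = 2820000 N = 2820 kN.
Setting C = 0.85 f'_c a b equal to T: a = 2820000/(0.85 × 44.7 × 535) = 138.730 mm.
With β₁ = 0.731, c = a/β₁ = 138.730/0.731 = 189.8 mm.

c ≈ 189.8 mm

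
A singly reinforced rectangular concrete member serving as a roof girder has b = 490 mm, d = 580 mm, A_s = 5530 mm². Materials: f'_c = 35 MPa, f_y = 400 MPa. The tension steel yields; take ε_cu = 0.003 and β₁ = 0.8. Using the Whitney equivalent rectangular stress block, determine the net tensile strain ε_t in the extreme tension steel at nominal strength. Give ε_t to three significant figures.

ε_t ≈ 0.00617

a = A_s f_y/(0.85 f'_c b) = 151.74 mm.
β₁ = 0.8, so c = a/β₁ = 151.74/0.8 = 189.68 mm.
From the linear strain diagram with ε_cu = 0.003: ε_t = 0.003 (d − c)/c = 0.003 × (580 − 189.68)/189.68 = 0.00617.
Since ε_t ≥ 0.005, the section is tension-controlled.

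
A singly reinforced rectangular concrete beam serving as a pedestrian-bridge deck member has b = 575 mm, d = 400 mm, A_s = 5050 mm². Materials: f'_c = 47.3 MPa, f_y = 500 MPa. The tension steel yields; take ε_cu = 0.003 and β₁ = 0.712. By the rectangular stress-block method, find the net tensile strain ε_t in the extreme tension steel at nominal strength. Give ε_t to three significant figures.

a = A_s f_y/(0.85 f'_c b) = 109.22 mm.
β₁ = 0.712, so c = a/β₁ = 109.22/0.712 = 153.40 mm.
From the linear strain diagram with ε_cu = 0.003: ε_t = 0.003 (d − c)/c = 0.003 × (400 − 153.40)/153.40 = 0.00482.
ε_t is between 0.004 and 0.005 — transition zone.

ε_t ≈ 0.00482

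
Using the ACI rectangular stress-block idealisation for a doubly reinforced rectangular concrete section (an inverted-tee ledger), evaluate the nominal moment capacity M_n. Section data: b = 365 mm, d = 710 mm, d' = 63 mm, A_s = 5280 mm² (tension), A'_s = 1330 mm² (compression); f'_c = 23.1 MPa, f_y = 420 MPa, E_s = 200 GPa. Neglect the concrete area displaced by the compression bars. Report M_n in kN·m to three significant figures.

Assume both tension and compression steel yield.
Net tension couple steel: A_s − A'_s = 3950 mm².
a = (A_s − A'_s) f_y / (0.85 f'_c b) = 1659000/(0.85 × 23.1 × 365) = 231.48 mm.
c = a/β₁ = 231.48/0.85 = 272.33 mm; ε'_s = 0.003(c − d')/c = 0.0023 ≥ f_y/E_s = 0.0021, so compression steel does yield.
M_n = (A_s − A'_s) f_y (d − a/2) + A'_s f_y (d − d') = [1659000 × (710 − 115.74) + 558600 × (710 − 63)] × 10⁻⁶ = 985.88 + 361.41 = 1347.29 kN·m.

M_n ≈ 1350 kN·m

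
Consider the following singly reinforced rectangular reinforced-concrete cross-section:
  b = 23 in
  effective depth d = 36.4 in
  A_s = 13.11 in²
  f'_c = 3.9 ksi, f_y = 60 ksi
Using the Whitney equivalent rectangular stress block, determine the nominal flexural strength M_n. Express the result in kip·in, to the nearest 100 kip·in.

T = A_s f_y = 13.11 × 60 = 786.6 kips.
a = T/(0.85 f'_c b) = 786.6/(0.85 × 3.9 × 23) = 10.317 in.
M_n = T(d − a/2) = 786.6 × (36.4 − 5.1585) = 24574.6 kip·in.

M_n ≈ 24600 kip·in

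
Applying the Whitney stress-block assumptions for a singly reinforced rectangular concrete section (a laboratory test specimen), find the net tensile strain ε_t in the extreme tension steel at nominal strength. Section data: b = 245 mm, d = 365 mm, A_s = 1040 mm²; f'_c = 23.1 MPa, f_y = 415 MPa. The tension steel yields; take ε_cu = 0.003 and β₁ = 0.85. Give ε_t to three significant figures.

a = A_s f_y/(0.85 f'_c b) = 89.72 mm.
β₁ = 0.85, so c = a/β₁ = 89.72/0.85 = 105.55 mm.
From the linear strain diagram with ε_cu = 0.003: ε_t = 0.003 (d − c)/c = 0.003 × (365 − 105.55)/105.55 = 0.00737.
Since ε_t ≥ 0.005, the section is tension-controlled.

ε_t ≈ 0.00737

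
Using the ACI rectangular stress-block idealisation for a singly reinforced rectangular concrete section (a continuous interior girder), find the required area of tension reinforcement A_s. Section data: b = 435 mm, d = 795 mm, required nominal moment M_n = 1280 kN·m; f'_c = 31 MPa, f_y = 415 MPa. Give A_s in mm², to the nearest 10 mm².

A_s ≈ 4300 mm²

With M_n = 0.85 f'_c a b (d − a/2), solve the quadratic for a:
a = d − √(d² − 2M_n/(0.85 f'_c b)) = 795 − √(795² − 2 × 1280×10⁶/(0.85 × 31 × 435)) = 155.72 mm.
A_s = 0.85 f'_c a b / f_y = 0.85 × 31 × 155.72 × 435 / 415 = 4301.0 mm².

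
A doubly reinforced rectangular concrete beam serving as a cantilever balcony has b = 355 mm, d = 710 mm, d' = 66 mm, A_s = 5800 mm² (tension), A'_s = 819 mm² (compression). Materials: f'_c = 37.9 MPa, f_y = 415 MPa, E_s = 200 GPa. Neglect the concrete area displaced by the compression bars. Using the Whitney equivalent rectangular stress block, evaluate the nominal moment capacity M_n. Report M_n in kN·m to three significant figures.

Assume both tension and compression steel yield.
Net tension couple steel: A_s − A'_s = 4981 mm².
a = (A_s − A'_s) f_y / (0.85 f'_c b) = 2067115/(0.85 × 37.9 × 355) = 180.75 mm.
c = a/β₁ = 180.75/0.779 = 232.03 mm; ε'_s = 0.003(c − d')/c = 0.0021 ≥ f_y/E_s = 0.0021, so compression steel does yield.
M_n = (A_s − A'_s) f_y (d − a/2) + A'_s f_y (d − d') = [2067115 × (710 − 90.375) + 339885 × (710 − 66)] × 10⁻⁶ = 1280.84 + 218.89 = 1499.73 kN·m.

M_n ≈ 1500 kN·m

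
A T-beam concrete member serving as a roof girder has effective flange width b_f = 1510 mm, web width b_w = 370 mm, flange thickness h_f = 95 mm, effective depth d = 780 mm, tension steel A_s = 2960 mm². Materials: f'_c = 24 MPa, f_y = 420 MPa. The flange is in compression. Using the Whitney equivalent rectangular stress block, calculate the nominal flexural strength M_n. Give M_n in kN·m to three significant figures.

M_n ≈ 945 kN·m

Tension: T = A_s f_y = 2960 × 420 = 1243200 N.
Try a within the flange: a = T/(0.85 f'_c b_f) = 1243200/(0.85 × 24 × 1510) = 40.36 mm.
Since a = 40.36 ≤ h_f = 95 mm, the stress block lies entirely in the flange; analyse as a rectangular beam of width b_f.
M_n = T(d − a/2) = 1243200 × (780 − 20.18) = 944.61 × 10⁶ N·mm.
M_n = 944.61 kN·m.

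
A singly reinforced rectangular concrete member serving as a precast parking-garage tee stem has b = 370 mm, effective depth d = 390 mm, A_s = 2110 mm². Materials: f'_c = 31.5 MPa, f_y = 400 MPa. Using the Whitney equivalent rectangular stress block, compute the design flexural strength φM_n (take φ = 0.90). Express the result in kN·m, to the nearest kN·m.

T = A_s f_y = 2110 × 400 = 844000 N = 844 kN.
From C = T: a = T/(0.85 f'_c b) = 844000/(0.85 × 31.5 × 370) = 85.19 mm.
M_n = T(d − a/2) = 844 kN × (390 − 42.595) mm = 293.21 kN·m.
φM_n = 0.90 × 293.21 = 263.89 kN·m.

φM_n ≈ 264 kN·m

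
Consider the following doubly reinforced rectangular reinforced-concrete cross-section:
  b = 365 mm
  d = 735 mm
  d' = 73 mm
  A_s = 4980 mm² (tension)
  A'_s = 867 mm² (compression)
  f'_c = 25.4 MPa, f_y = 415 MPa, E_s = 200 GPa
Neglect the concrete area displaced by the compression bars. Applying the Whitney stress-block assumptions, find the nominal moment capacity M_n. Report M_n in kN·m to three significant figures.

Assume both tension and compression steel yield.
Net tension couple steel: A_s − A'_s = 4113 mm².
a = (A_s − A'_s) f_y / (0.85 f'_c b) = 1706895/(0.85 × 25.4 × 365) = 216.60 mm.
c = a/β₁ = 216.60/0.85 = 254.82 mm; ε'_s = 0.003(c − d')/c = 0.0021 ≥ f_y/E_s = 0.0021, so compression steel does yield.
M_n = (A_s − A'_s) f_y (d − a/2) + A'_s f_y (d − d') = [1706895 × (735 − 108.3) + 359805 × (735 − 73)] × 10⁻⁶ = 1069.71 + 238.19 = 1307.90 kN·m.

M_n ≈ 1310 kN·m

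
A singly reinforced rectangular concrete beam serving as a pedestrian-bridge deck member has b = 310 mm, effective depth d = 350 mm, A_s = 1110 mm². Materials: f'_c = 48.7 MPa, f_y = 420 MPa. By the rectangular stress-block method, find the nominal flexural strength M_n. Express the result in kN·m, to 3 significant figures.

M_n ≈ 155 kN·m

T = A_s f_y = 1110 × 420 = 466200 N = 466.2 kN.
From C = T: a = T/(0.85 f'_c b) = 466200/(0.85 × 48.7 × 310) = 36.33 mm.
M_n = T(d − a/2) = 466.2 kN × (350 − 18.165) mm = 154.70 kN·m.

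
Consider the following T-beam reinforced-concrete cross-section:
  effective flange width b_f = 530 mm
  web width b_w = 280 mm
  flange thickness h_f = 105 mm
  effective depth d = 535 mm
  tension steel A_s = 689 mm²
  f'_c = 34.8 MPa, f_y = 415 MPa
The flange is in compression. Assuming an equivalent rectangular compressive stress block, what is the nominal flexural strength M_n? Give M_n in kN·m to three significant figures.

M_n ≈ 150 kN·m

Tension: T = A_s f_y = 689 × 415 = 285935 N.
Try a within the flange: a = T/(0.85 f'_c b_f) = 285935/(0.85 × 34.8 × 530) = 18.24 mm.
Since a = 18.24 ≤ h_f = 105 mm, the stress block lies entirely in the flange; analyse as a rectangular beam of width b_f.
M_n = T(d − a/2) = 285935 × (535 − 9.12) = 150.37 × 10⁶ N·mm.
M_n = 150.37 kN·m.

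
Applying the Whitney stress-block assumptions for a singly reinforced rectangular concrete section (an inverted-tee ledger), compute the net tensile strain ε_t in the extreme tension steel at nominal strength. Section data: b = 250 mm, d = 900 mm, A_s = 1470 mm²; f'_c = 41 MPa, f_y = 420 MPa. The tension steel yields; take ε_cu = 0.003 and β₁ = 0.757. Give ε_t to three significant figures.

ε_t ≈ 0.0258

a = A_s f_y/(0.85 f'_c b) = 70.86 mm.
β₁ = 0.757, so c = a/β₁ = 70.86/0.757 = 93.61 mm.
From the linear strain diagram with ε_cu = 0.003: ε_t = 0.003 (d − c)/c = 0.003 × (900 − 93.61)/93.61 = 0.0258.
Since ε_t ≥ 0.005, the section is tension-controlled.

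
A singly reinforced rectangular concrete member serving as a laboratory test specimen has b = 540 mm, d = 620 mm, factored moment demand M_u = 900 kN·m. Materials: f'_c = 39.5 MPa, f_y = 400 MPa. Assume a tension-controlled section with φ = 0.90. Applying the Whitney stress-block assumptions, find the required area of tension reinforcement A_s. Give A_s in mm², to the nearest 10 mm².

A_s ≈ 4370 mm²

M_n = M_u/φ = 900/0.90 = 1000 kN·m.
With M_n = 0.85 f'_c a b (d − a/2), solve the quadratic for a:
a = d − √(d² − 2M_n/(0.85 f'_c b)) = 620 − √(620² − 2 × 1000×10⁶/(0.85 × 39.5 × 540)) = 96.47 mm.
A_s = 0.85 f'_c a b / f_y = 0.85 × 39.5 × 96.47 × 540 / 400 = 4372.6 mm².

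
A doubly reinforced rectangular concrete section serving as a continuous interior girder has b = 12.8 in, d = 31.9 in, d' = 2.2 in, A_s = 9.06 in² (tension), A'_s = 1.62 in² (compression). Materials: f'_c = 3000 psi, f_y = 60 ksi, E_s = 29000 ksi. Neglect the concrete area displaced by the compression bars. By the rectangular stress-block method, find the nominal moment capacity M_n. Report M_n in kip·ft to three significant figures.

Assume both steels yield.
a = (A_s − A'_s) f_y/(0.85 f'_c b) = (9.06 − 1.62) × 60/(0.85 × 3 × 12.8) = 13.676 in.
c = a/β₁ = 13.676/0.85 = 16.089 in; ε'_s = 0.003(c − d')/c = 0.0026 ≥ ε_y = 0.0021, so the compression steel yields.
M_n = (A_s − A'_s) f_y (d − a/2) + A'_s f_y (d − d') = 446.4 × (31.9 − 6.838) + 97.2 × (31.9 − 2.2) = 11187.7 + 2886.8 = 14074.5 kip·in = 14074.5/12 = 1172.88 kip·ft.

M_n ≈ 1170 kip·ft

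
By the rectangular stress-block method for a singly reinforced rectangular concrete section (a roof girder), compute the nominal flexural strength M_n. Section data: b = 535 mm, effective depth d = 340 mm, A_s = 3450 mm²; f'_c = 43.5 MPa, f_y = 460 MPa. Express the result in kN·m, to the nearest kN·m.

M_n ≈ 476 kN·m

T = A_s f_y = 3450 × 460 = 1587000 N = 1587 kN.
From C = T: a = T/(0.85 f'_c b) = 1587000/(0.85 × 43.5 × 535) = 80.23 mm.
M_n = T(d − a/2) = 1587 kN × (340 − 40.115) mm = 475.92 kN·m.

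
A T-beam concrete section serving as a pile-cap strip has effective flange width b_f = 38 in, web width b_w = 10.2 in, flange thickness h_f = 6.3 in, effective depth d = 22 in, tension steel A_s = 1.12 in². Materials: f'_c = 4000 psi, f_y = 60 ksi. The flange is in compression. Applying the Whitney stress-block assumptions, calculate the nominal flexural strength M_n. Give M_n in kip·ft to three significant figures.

M_n ≈ 122 kip·ft

Tension: T = A_s f_y = 1.12 × 60 = 67.2 kips.
Try a within the flange: a = T/(0.85 f'_c b_f) = 67.2/(0.85 × 4 × 38) = 0.520 in.
Since a = 0.520 ≤ h_f = 6.3 in, the stress block lies entirely in the flange; analyse as a rectangular beam of width b_f.
M_n = T(d − a/2) = 67.2 × (22 − 0.26) = 1460.9 kip·in.
M_n = 1460.9/12 = 121.74 kip·ft.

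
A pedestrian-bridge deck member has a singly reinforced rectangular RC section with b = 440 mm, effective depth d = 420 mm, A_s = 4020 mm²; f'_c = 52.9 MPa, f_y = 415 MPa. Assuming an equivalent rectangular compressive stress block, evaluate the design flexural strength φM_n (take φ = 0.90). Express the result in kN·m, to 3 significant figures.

T = A_s f_y = 4020 × 415 = 1668300 N = 1668.3 kN.
From C = T: a = T/(0.85 f'_c b) = 1668300/(0.85 × 52.9 × 440) = 84.32 mm.
M_n = T(d − a/2) = 1668.3 kN × (420 − 42.16) mm = 630.35 kN·m.
φM_n = 0.90 × 630.35 = 567.32 kN·m.

φM_n ≈ 567 kN·m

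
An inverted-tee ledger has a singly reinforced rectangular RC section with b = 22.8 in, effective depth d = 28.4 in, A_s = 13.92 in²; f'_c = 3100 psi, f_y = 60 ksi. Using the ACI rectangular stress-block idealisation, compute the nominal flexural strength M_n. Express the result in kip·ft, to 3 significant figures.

M_n ≈ 1490 kip·ft

T = A_s f_y = 13.92 × 60 = 835.2 kips.
a = T/(0.85 f'_c b) = 835.2/(0.85 × 3.1 × 22.8) = 13.902 in.
M_n = T(d − a/2) = 835.2 × (28.4 − 6.951) = 17914.2 kip·in = 17914.2/12 = 1492.85 kip·ft.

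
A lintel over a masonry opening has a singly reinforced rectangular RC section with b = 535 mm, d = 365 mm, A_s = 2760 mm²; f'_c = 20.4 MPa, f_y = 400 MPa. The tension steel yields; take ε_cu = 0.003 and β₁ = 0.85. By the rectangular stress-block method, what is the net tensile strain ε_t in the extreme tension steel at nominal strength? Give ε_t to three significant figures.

a = A_s f_y/(0.85 f'_c b) = 119.01 mm.
β₁ = 0.85, so c = a/β₁ = 119.01/0.85 = 140.01 mm.
From the linear strain diagram with ε_cu = 0.003: ε_t = 0.003 (d − c)/c = 0.003 × (365 − 140.01)/140.01 = 0.00482.
ε_t is between 0.004 and 0.005 — transition zone.

ε_t ≈ 0.00482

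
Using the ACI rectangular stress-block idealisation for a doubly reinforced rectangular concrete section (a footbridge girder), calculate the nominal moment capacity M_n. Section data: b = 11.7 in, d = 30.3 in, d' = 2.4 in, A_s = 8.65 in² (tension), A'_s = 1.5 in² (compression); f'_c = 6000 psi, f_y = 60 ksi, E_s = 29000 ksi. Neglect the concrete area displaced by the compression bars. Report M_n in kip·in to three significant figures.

M_n ≈ 14000 kip·in

Assume both steels yield.
a = (A_s − A'_s) f_y/(0.85 f'_c b) = (8.65 − 1.5) × 60/(0.85 × 6 × 11.7) = 7.190 in.
c = a/β₁ = 7.190/0.75 = 9.587 in; ε'_s = 0.003(c − d')/c = 0.0022 ≥ ε_y = 0.0021, so the compression steel yields.
M_n = (A_s − A'_s) f_y (d − a/2) + A'_s f_y (d − d') = 429 × (30.3 − 3.595) + 90 × (30.3 − 2.4) = 11456.4 + 2511.0 = 13967.4 kip·in.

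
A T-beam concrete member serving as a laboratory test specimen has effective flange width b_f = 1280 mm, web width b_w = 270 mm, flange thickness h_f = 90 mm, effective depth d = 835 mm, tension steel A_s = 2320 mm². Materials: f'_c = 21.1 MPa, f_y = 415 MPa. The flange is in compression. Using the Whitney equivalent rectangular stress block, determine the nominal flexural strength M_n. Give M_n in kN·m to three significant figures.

M_n ≈ 784 kN·m

Tension: T = A_s f_y = 2320 × 415 = 962800 N.
Try a within the flange: a = T/(0.85 f'_c b_f) = 962800/(0.85 × 21.1 × 1280) = 41.94 mm.
Since a = 41.94 ≤ h_f = 90 mm, the stress block lies entirely in the flange; analyse as a rectangular beam of width b_f.
M_n = T(d − a/2) = 962800 × (835 − 20.97) = 783.75 × 10⁶ N·mm.
M_n = 783.75 kN·m.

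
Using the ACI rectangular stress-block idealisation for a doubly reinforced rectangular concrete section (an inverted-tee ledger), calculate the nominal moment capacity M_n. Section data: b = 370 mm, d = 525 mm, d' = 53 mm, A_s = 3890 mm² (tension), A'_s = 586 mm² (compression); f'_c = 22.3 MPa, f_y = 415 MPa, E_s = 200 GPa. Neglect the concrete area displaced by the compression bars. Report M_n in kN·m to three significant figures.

Assume both tension and compression steel yield.
Net tension couple steel: A_s − A'_s = 3304 mm².
a = (A_s − A'_s) f_y / (0.85 f'_c b) = 1371160/(0.85 × 22.3 × 370) = 195.51 mm.
c = a/β₁ = 195.51/0.85 = 230.01 mm; ε'_s = 0.003(c − d')/c = 0.0023 ≥ f_y/E_s = 0.0021, so compression steel does yield.
M_n = (A_s − A'_s) f_y (d − a/2) + A'_s f_y (d − d') = [1371160 × (525 − 97.755) + 243190 × (525 − 53)] × 10⁻⁶ = 585.82 + 114.79 = 700.61 kN·m.

M_n ≈ 701 kN·m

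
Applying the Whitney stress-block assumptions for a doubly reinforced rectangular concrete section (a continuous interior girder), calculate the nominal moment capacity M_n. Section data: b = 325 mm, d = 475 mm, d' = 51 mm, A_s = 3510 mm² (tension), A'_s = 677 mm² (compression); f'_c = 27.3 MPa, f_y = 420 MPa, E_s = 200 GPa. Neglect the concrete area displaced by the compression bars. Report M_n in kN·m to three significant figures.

Assume both tension and compression steel yield.
Net tension couple steel: A_s − A'_s = 2833 mm².
a = (A_s − A'_s) f_y / (0.85 f'_c b) = 1189860/(0.85 × 27.3 × 325) = 157.77 mm.
c = a/β₁ = 157.77/0.85 = 185.61 mm; ε'_s = 0.003(c − d')/c = 0.0022 ≥ f_y/E_s = 0.0021, so compression steel does yield.
M_n = (A_s − A'_s) f_y (d − a/2) + A'_s f_y (d − d') = [1189860 × (475 − 78.885) + 284340 × (475 − 51)] × 10⁻⁶ = 471.32 + 120.56 = 591.88 kN·m.

M_n ≈ 592 kN·m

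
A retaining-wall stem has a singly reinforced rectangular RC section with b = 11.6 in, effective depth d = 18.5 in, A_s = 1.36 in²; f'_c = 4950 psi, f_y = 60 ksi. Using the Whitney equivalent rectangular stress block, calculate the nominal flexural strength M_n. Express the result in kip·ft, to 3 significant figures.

T = A_s f_y = 1.36 × 60 = 81.6 kips.
a = T/(0.85 f'_c b) = 81.6/(0.85 × 4.95 × 11.6) = 1.672 in.
M_n = T(d − a/2) = 81.6 × (18.5 − 0.836) = 1441.4 kip·in = 1441.4/12 = 120.12 kip·ft.

M_n ≈ 120 kip·ft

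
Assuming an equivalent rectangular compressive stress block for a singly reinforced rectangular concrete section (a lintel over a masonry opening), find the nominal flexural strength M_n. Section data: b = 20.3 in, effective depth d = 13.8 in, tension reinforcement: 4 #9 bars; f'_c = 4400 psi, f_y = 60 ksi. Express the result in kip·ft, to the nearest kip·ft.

M_n ≈ 244 kip·ft

A_s = 4 × 1 = 4 in².
T = A_s f_y = 4 × 60 = 240 kips.
a = T/(0.85 f'_c b) = 240/(0.85 × 4.4 × 20.3) = 3.161 in.
M_n = T(d − a/2) = 240 × (13.8 − 1.5805) = 2932.7 kip·in = 2932.7/12 = 244.39 kip·ft.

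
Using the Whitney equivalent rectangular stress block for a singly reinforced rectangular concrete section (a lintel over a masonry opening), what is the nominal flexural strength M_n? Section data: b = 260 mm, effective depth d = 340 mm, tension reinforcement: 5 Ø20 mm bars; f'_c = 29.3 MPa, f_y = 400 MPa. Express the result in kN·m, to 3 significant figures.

A_s = 5 × 314 = 1570 mm².
T = A_s f_y = 1570 × 400 = 628000 N = 628 kN.
From C = T: a = T/(0.85 f'_c b) = 628000/(0.85 × 29.3 × 260) = 96.98 mm.
M_n = T(d − a/2) = 628 kN × (340 − 48.49) mm = 183.07 kN·m.

M_n ≈ 183 kN·m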